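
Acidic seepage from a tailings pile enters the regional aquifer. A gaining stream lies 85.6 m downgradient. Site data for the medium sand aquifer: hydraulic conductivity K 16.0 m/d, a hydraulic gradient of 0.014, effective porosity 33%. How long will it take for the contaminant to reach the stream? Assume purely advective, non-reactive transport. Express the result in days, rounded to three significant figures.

Darcy flux q = K·i = 16.0 × 0.014 = 0.2240 m/d
v = Ki/n = 16.0·0.014/0.33 = 0.6788 m/d
t = L / v = 85.6 / 0.6788 = 126.1 d

126 days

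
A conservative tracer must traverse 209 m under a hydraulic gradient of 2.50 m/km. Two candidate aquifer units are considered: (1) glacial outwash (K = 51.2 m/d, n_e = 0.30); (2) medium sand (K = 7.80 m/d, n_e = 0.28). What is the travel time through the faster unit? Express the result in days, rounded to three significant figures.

490 days

Unit 1 (glacial outwash): v = 51.2×0.0025/0.30 = 0.4267 m/d, t = 209/0.4267 = 489.8 d
Unit 2 (medium sand): v = 7.80×0.0025/0.28 = 0.06964 m/d, t = 209/0.06964 = 3001 d
Faster unit: t = 490 d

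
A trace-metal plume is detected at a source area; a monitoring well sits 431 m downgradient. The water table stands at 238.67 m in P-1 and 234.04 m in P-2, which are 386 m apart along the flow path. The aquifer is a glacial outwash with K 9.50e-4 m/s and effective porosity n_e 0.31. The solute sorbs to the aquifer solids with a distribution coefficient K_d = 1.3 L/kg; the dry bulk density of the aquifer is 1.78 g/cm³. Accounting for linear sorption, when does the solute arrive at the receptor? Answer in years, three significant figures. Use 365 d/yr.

Hydraulic gradient i = (238.67 − 234.04) / 386 = 4.63 / 386 = 0.01199
K = 9.50e-4 m/s × 86400 s/d = 82.08 m/d
Darcy flux q = K·i = 82.08 × 0.01199 = 0.9845 m/d
Seepage velocity v = q / n = 0.9845 / 0.31 = 3.176 m/d
Retardation R = 1 + ρ_b·K_d/n = 1 + 1.78×1.3/0.31 = 8.465
Contaminant velocity v_c = v/R = 3.176/8.465 = 0.3752 m/d
t = L/v_c = 431/0.3752 = 1149 d
   = 1149/365 = 3.15 yr

3.15 years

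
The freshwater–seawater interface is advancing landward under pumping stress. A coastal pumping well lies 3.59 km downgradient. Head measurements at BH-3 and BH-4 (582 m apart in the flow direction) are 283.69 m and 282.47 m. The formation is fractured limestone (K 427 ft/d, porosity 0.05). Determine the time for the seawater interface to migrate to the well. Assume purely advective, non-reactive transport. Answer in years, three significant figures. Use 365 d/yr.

1.80 years

Hydraulic gradient i = (283.69 − 282.47) / 582 = 1.22 / 582 = 0.002096
K = 427 ft/d × 0.3048 = 130.1 m/d
Darcy flux q = K·i = 130.1 × 0.002096 = 0.2728 m/d
Seepage velocity v = q / n = 0.2728 / 0.05 = 5.456 m/d
L = 3.59 km = 3590 m
t = L / v = 3590 / 5.456 = 657.9 d
   = 657.9 / 365 = 1.80 yr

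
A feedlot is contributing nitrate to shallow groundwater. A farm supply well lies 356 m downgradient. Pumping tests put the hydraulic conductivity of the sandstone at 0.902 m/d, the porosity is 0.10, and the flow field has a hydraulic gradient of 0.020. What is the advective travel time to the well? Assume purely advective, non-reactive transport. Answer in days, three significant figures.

1970 days

Specific discharge q = 0.902 × 0.020 = 0.01804 m/d
v = Ki/n = 0.902·0.020/0.10 = 0.1804 m/d
t = L / v = 356 / 0.1804 = 1973 d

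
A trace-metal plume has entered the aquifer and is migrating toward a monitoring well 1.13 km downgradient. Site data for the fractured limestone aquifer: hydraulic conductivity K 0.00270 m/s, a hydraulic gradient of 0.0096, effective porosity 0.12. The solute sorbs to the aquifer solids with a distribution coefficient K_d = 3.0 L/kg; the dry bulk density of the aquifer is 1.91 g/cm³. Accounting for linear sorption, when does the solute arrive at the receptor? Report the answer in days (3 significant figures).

2950 days

K = 0.00270 m/s × 86400 s/d = 233.3 m/d
Darcy flux q = K·i = 233.3 × 0.0096 = 2.239 m/d
Average linear velocity = 2.239 / 0.12 = 18.66 m/d
Retardation R = 1 + ρ_b·K_d/n = 1 + 1.91×3.0/0.12 = 48.75
Contaminant velocity v_c = v/R = 18.66/48.75 = 0.3828 m/d
L = 1.13 km = 1130 m
t = L/v_c = 1130/0.3828 = 2952 d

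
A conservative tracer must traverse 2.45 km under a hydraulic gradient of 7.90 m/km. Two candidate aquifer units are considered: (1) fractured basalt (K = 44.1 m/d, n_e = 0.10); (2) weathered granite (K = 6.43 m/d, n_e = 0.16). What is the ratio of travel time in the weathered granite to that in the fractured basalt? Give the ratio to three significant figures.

11.0

Unit 1 (fractured basalt): v = 44.1×0.0079/0.10 = 3.484 m/d, t = 2450/3.484 = 703.2 d
Unit 2 (weathered granite): v = 6.43×0.0079/0.16 = 0.3175 m/d, t = 2450/0.3175 = 7717 d
t(weathered granite) / t(fractured basalt) = 7717/703.2 = 11.0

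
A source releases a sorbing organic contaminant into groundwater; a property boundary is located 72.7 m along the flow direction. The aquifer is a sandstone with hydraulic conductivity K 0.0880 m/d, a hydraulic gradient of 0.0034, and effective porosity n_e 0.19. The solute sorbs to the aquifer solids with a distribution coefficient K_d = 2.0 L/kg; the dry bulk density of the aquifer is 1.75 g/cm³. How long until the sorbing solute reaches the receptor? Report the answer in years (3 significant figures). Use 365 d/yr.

2460 years

q = Ki = 0.0880 × 0.0034 = 2.992e-4 m/d
v_s = q/n_e = 2.992e-4/0.19 = 0.001575 m/d
Retardation R = 1 + ρ_b·K_d/n = 1 + 1.75×2.0/0.19 = 19.42
Contaminant velocity v_c = v/R = 0.001575/19.42 = 8.108e-5 m/d
t = L/v_c = 72.7/8.108e-5 = 896600 d
   = 896600/365 = 2460 yr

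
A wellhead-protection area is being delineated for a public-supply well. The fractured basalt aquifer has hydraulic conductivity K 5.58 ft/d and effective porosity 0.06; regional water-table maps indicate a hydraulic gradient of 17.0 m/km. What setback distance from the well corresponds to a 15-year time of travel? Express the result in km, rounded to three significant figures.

K = 5.58 ft/d × 0.3048 = 1.701 m/d
Specific discharge q = 1.701 × 0.017 = 0.02891 m/d
Seepage velocity v = q / n = 0.02891 / 0.06 = 0.4819 m/d
T = 15 yr × 365 = 5475 d
L = v × T = 0.4819 × 5475 = 2638 m
   = 2.64 km

2.64 km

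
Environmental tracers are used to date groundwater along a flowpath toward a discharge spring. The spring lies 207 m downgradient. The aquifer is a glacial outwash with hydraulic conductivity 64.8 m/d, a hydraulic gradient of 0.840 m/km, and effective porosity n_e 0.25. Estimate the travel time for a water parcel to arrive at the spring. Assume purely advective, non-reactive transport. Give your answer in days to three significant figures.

951 days

Specific discharge q = 64.8 × 8.4e-4 = 0.05443 m/d
v_s = q/n_e = 0.05443/0.25 = 0.2177 m/d
t = L / v = 207 / 0.2177 = 950.7 d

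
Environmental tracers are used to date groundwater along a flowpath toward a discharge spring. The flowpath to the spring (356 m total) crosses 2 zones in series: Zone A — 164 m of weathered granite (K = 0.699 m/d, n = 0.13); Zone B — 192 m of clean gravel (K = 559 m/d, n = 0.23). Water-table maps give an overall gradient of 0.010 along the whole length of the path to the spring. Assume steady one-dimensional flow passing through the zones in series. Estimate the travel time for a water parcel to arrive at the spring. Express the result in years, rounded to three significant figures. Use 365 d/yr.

11.8 years

For zones in series the flux q is common to all zones; the equivalent conductivity is the harmonic (thickness-weighted) mean, K_eq = L_total / Σ(L_j/K_j).
Σ(L/K) = 164/0.699 + 192/559 = 234.6 + 0.3435 = 235.0 d
K_eq = L_total / Σ(L/K) = 356 / 235.0 = 1.515 m/d
q = K_eq · i = 1.515 × 0.010 = 0.01515 m/d (same in every zone)
Zone A: v = q/n = 0.01515/0.13 = 0.1165 m/d → t_A = 164/0.1165 = 1407 d
Zone B: v = q/n = 0.01515/0.23 = 0.06587 m/d → t_B = 192/0.06587 = 2915 d
Total t = 1407 + 2915 = 4322 d
   = 4322 / 365 = 11.8 yr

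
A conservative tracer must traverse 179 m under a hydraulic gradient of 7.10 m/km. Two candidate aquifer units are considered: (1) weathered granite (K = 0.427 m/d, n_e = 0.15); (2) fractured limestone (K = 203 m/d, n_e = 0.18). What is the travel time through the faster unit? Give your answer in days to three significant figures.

Unit 1 (weathered granite): v = 0.427×0.0071/0.15 = 0.02021 m/d, t = 179/0.02021 = 8856 d
Unit 2 (fractured limestone): v = 203×0.0071/0.18 = 8.007 m/d, t = 179/8.007 = 22.35 d
Faster unit: t = 22.4 d

22.4 days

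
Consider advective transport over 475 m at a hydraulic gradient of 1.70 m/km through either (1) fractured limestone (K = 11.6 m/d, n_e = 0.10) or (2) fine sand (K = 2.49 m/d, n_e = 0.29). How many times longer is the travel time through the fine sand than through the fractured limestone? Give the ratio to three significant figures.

Unit 1 (fractured limestone): v = 11.6×0.0017/0.10 = 0.1972 m/d, t = 475/0.1972 = 2409 d
Unit 2 (fine sand): v = 2.49×0.0017/0.29 = 0.01460 m/d, t = 475/0.01460 = 32540 d
t(fine sand) / t(fractured limestone) = 32540/2409 = 13.5

13.5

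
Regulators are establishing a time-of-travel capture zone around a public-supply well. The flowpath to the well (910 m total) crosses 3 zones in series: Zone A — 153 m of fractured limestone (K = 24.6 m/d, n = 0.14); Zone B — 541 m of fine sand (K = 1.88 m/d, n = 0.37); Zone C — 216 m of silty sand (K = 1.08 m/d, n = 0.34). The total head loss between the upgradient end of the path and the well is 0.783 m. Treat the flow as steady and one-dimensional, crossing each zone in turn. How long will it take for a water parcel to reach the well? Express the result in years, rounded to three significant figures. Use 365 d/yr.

510 years

Steady 1-D flow in series ⇒ the Darcy flux q is identical in every zone and the zone head losses add (resistances L/K in series).
Σ(L/K) = 153/24.6 + 541/1.88 + 216/1.08 = 6.220 + 287.8 + 200.0 = 494.0 d
q = ΔH / Σ(L/K) = 0.783 / 494.0 = 0.001585 m/d (same in every zone)
Zone A: v = q/n = 0.001585/0.14 = 0.01132 m/d → t_A = 153/0.01132 = 13510 d
Zone B: v = q/n = 0.001585/0.37 = 0.004284 m/d → t_B = 541/0.004284 = 126300 d
Zone C: v = q/n = 0.001585/0.34 = 0.004662 m/d → t_C = 216/0.004662 = 46330 d
Total t = 13510 + 126300 + 46330 = 186100 d
   = 186100 / 365 = 510 yr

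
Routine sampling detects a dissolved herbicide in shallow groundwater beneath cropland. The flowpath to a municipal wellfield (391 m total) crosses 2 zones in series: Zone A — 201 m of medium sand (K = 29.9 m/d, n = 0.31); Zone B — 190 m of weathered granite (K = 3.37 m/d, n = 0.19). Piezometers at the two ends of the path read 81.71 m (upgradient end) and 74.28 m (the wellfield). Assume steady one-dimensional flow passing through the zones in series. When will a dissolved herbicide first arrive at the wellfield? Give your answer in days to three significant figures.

Total head drop ΔH = 81.71 − 74.28 = 7.43 m
Continuity: the same q passes through each zone, so ΔH = q·Σ(L_j/K_j) — the zones act as resistances in series.
Σ(L/K) = 201/29.9 + 190/3.37 = 6.722 + 56.38 = 63.10 d
q = ΔH / Σ(L/K) = 7.43 / 63.10 = 0.1177 m/d (same in every zone)
Zone A: v = q/n = 0.1177/0.31 = 0.3798 m/d → t_A = 201/0.3798 = 529.2 d
Zone B: v = q/n = 0.1177/0.19 = 0.6197 m/d → t_B = 190/0.6197 = 306.6 d
Total t = 529.2 + 306.6 = 835.8 d

836 days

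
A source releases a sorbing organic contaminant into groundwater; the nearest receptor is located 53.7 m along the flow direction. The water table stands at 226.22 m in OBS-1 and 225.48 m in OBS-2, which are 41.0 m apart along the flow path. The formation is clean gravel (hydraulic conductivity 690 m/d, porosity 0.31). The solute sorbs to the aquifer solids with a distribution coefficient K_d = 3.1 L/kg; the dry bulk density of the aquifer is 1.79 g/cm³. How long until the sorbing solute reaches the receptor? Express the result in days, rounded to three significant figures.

25.3 days

Hydraulic gradient i = (226.22 − 225.48) / 41.0 = 0.74 / 41.0 = 0.01805
q = Ki = 690 × 0.01805 = 12.45 m/d
v_s = q/n_e = 12.45/0.31 = 40.17 m/d
Retardation R = 1 + ρ_b·K_d/n = 1 + 1.79×3.1/0.31 = 18.90
Contaminant velocity v_c = v/R = 40.17/18.90 = 2.126 m/d
t = L/v_c = 53.7/2.126 = 25.26 d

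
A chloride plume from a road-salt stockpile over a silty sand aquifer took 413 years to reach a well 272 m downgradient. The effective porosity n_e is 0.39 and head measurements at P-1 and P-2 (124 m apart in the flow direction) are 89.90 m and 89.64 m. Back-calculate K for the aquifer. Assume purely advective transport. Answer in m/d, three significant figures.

Hydraulic gradient i = (89.90 − 89.64) / 124 = 0.26 / 124 = 0.002097
t = 413 years = 150700 d
v = L / t = 272 / 150700 = 0.001804 m/d
K = v · n / i = 0.001804 × 0.39 / 0.002097 = 0.336 m/d

0.336 m/d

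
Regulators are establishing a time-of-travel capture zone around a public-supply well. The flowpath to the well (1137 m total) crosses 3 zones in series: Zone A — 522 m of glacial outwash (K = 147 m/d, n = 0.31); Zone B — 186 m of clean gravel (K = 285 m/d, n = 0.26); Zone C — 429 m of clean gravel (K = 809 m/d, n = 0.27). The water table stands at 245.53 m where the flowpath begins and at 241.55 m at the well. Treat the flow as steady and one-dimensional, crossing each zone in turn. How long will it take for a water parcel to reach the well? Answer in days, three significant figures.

388 days

Total head drop ΔH = 245.53 − 241.55 = 3.98 m
Steady 1-D flow in series ⇒ the Darcy flux q is identical in every zone and the zone head losses add (resistances L/K in series).
Σ(L/K) = 522/147 + 186/285 + 429/809 = 3.551 + 0.6526 + 0.5303 = 4.734 d
q = ΔH / Σ(L/K) = 3.98 / 4.734 = 0.8407 m/d (same in every zone)
Zone A: v = q/n = 0.8407/0.31 = 2.712 m/d → t_A = 522/2.712 = 192.5 d
Zone B: v = q/n = 0.8407/0.26 = 3.234 m/d → t_B = 186/3.234 = 57.52 d
Zone C: v = q/n = 0.8407/0.27 = 3.114 m/d → t_C = 429/3.114 = 137.8 d
Total t = 192.5 + 57.52 + 137.8 = 387.8 d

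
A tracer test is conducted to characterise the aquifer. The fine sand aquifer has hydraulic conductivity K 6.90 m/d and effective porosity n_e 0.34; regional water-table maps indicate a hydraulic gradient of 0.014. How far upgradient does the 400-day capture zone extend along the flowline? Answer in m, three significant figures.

Darcy flux q = K·i = 6.90 × 0.014 = 0.09660 m/d
v = Ki/n = 6.90·0.014/0.34 = 0.2841 m/d
L = v × T = 0.2841 × 400 = 113.6 m

114 m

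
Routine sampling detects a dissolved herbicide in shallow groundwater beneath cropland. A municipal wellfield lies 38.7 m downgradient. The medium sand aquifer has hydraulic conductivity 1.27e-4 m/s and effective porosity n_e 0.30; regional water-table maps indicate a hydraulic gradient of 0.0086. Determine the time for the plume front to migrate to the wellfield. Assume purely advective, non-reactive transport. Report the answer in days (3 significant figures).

K = 1.27e-4 m/s × 86400 s/d = 10.97 m/d
Specific discharge q = 10.97 × 0.0086 = 0.09437 m/d
v = Ki/n = 10.97·0.0086/0.30 = 0.3146 m/d
t = L / v = 38.7 / 0.3146 = 123.0 d

123 days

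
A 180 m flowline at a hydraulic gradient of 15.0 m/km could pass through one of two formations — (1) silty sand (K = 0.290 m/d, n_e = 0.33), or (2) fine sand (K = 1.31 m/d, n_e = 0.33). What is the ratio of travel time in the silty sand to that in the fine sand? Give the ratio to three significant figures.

4.52

Unit 1 (silty sand): v = 0.290×0.015/0.33 = 0.01318 m/d, t = 180/0.01318 = 13660 d
Unit 2 (fine sand): v = 1.31×0.015/0.33 = 0.05955 m/d, t = 180/0.05955 = 3023 d
t(silty sand) / t(fine sand) = 13660/3023 = 4.52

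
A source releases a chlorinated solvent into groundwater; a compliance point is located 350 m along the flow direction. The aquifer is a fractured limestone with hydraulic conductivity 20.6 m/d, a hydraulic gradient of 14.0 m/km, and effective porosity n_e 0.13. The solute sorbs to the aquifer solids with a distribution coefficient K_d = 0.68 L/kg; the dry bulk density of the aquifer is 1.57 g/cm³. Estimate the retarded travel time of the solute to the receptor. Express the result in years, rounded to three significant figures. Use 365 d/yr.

3.98 years

Darcy flux q = K·i = 20.6 × 0.014 = 0.2884 m/d
v = Ki/n = 20.6·0.014/0.13 = 2.218 m/d
Retardation R = 1 + ρ_b·K_d/n = 1 + 1.57×0.68/0.13 = 9.212
Contaminant velocity v_c = v/R = 2.218/9.212 = 0.2408 m/d
t = L/v_c = 350/0.2408 = 1453 d
   = 1453/365 = 3.98 yr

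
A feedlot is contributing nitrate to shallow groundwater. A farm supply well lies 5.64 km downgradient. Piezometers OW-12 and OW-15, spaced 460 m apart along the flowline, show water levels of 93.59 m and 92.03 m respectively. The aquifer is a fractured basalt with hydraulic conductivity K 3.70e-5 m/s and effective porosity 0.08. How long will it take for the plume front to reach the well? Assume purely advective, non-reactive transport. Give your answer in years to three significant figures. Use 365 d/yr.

114 years

Hydraulic gradient i = (93.59 − 92.03) / 460 = 1.56 / 460 = 0.003391
K = 3.70e-5 m/s × 86400 s/d = 3.197 m/d
q = Ki = 3.197 × 0.003391 = 0.01084 m/d
v = Ki/n = 3.197·0.003391/0.08 = 0.1355 m/d
L = 5.64 km = 5640 m
t = L / v = 5640 / 0.1355 = 41620 d
   = 41620 / 365 = 114 yr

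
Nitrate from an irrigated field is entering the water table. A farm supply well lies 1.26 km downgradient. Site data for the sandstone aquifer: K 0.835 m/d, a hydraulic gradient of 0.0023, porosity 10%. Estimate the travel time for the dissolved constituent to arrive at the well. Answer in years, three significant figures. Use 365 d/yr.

q = Ki = 0.835 × 0.0023 = 0.001921 m/d
v_s = q/n_e = 0.001921/0.10 = 0.01920 m/d
L = 1.26 km = 1260 m
t = L / v = 1260 / 0.01920 = 65610 d
   = 65610 / 365 = 180 yr

180 years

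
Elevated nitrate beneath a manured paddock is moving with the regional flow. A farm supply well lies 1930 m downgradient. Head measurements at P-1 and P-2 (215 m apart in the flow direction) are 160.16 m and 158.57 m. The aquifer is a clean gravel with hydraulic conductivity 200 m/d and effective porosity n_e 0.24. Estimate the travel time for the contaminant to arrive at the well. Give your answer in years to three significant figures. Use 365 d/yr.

Hydraulic gradient i = (160.16 − 158.57) / 215 = 1.59 / 215 = 0.007395
q = Ki = 200 × 0.007395 = 1.479 m/d
v_s = q/n_e = 1.479/0.24 = 6.163 m/d
t = L / v = 1930 / 6.163 = 313.2 d
   = 313.2 / 365 = 0.858 yr

0.858 years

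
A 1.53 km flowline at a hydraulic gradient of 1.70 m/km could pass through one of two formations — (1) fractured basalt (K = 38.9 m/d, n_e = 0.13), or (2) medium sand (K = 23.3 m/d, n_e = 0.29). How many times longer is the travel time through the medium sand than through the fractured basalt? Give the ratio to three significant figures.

3.72

Unit 1 (fractured basalt): v = 38.9×0.0017/0.13 = 0.5087 m/d, t = 1530/0.5087 = 3008 d
Unit 2 (medium sand): v = 23.3×0.0017/0.29 = 0.1366 m/d, t = 1530/0.1366 = 11200 d
t(medium sand) / t(fractured basalt) = 11200/3008 = 3.72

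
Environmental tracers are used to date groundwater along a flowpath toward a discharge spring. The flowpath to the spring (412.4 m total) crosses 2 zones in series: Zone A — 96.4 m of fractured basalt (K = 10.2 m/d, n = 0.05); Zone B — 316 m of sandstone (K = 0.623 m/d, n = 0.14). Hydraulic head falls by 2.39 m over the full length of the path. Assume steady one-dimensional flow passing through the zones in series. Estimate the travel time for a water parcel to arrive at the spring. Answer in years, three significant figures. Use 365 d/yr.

29.1 years

Steady 1-D flow in series ⇒ the Darcy flux q is identical in every zone and the zone head losses add (resistances L/K in series).
Σ(L/K) = 96.4/10.2 + 316/0.623 = 9.451 + 507.2 = 516.7 d
q = ΔH / Σ(L/K) = 2.39 / 516.7 = 0.004626 m/d (same in every zone)
Zone A: v = q/n = 0.004626/0.05 = 0.09251 m/d → t_A = 96.4/0.09251 = 1042 d
Zone B: v = q/n = 0.004626/0.14 = 0.03304 m/d → t_B = 316/0.03304 = 9564 d
Total t = 1042 + 9564 = 10610 d
   = 10610 / 365 = 29.1 yr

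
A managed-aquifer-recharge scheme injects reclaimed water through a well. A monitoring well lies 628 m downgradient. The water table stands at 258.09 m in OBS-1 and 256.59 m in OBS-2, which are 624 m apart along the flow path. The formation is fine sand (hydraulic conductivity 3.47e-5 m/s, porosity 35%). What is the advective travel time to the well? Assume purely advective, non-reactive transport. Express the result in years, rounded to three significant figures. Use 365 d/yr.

83.6 years

Hydraulic gradient i = (258.09 − 256.59) / 624 = 1.50 / 624 = 0.002404
K = 3.47e-5 m/s × 86400 s/d = 2.998 m/d
q = Ki = 2.998 × 0.002404 = 0.007207 m/d
Seepage velocity v = q / n = 0.007207 / 0.35 = 0.02059 m/d
t = L / v = 628 / 0.02059 = 30500 d
   = 30500 / 365 = 83.6 yr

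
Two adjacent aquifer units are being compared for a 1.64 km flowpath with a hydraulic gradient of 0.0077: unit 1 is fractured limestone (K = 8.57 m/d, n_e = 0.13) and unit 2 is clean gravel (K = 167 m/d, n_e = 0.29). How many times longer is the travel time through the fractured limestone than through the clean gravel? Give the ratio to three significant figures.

8.74

Unit 1 (fractured limestone): v = 8.57×0.0077/0.13 = 0.5076 m/d, t = 1640/0.5076 = 3231 d
Unit 2 (clean gravel): v = 167×0.0077/0.29 = 4.434 m/d, t = 1640/4.434 = 369.9 d
t(fractured limestone) / t(clean gravel) = 3231/369.9 = 8.74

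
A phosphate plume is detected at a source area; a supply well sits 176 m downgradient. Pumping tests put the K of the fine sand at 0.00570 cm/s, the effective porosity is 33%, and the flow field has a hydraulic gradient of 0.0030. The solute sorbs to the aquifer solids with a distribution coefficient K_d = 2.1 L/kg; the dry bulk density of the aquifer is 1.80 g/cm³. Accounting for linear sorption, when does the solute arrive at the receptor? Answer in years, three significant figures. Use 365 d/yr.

134 years

K = 0.00570 cm/s × 864 = 4.925 m/d
Darcy flux q = K·i = 4.925 × 0.0030 = 0.01477 m/d
Seepage velocity v = q / n = 0.01477 / 0.33 = 0.04477 m/d
Retardation R = 1 + ρ_b·K_d/n = 1 + 1.80×2.1/0.33 = 12.45
Contaminant velocity v_c = v/R = 0.04477/12.45 = 0.003595 m/d
t = L/v_c = 176/0.003595 = 48960 d
   = 48960/365 = 134 yr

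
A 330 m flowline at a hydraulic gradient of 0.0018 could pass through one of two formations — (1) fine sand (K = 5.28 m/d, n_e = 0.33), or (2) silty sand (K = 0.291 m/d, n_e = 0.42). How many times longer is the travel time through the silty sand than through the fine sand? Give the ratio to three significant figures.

Unit 1 (fine sand): v = 5.28×0.0018/0.33 = 0.02880 m/d, t = 330/0.02880 = 11460 d
Unit 2 (silty sand): v = 0.291×0.0018/0.42 = 0.001247 m/d, t = 330/0.001247 = 264600 d
t(silty sand) / t(fine sand) = 264600/11460 = 23.1

23.1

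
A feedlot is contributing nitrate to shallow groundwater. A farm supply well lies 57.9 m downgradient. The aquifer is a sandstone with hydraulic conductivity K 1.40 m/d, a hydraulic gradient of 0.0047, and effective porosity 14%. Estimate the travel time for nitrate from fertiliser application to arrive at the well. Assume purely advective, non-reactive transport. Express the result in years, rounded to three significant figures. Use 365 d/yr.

3.38 years

q = Ki = 1.40 × 0.0047 = 0.006580 m/d
v_s = q/n_e = 0.006580/0.14 = 0.04700 m/d
t = L / v = 57.9 / 0.04700 = 1232 d
   = 1232 / 365 = 3.38 yr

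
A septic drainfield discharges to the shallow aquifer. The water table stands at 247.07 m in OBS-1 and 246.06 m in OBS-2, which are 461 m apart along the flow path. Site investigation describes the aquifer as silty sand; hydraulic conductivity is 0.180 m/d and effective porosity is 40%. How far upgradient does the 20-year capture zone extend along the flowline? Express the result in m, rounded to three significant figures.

Hydraulic gradient i = (247.07 − 246.06) / 461 = 1.01 / 461 = 0.002191
Specific discharge q = 0.180 × 0.002191 = 3.944e-4 m/d
Average linear velocity = 3.944e-4 / 0.40 = 9.859e-4 m/d
T = 20 yr × 365 = 7300 d
L = v × T = 9.859e-4 × 7300 = 7.197 m

7.20 m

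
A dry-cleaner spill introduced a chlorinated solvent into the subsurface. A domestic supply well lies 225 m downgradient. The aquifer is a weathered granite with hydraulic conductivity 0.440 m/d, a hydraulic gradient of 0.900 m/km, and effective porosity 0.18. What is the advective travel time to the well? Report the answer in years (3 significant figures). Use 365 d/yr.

q = Ki = 0.440 × 9.0e-4 = 3.960e-4 m/d
Seepage velocity v = q / n = 3.960e-4 / 0.18 = 0.002200 m/d
t = L / v = 225 / 0.002200 = 102300 d
   = 102300 / 365 = 280 yr

280 years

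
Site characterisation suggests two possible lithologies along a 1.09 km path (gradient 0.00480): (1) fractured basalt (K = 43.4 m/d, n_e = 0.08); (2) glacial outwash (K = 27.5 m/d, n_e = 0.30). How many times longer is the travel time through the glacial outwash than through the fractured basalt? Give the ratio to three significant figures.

Unit 1 (fractured basalt): v = 43.4×0.0048/0.08 = 2.604 m/d, t = 1090/2.604 = 418.6 d
Unit 2 (glacial outwash): v = 27.5×0.0048/0.30 = 0.4400 m/d, t = 1090/0.4400 = 2477 d
t(glacial outwash) / t(fractured basalt) = 2477/418.6 = 5.92

5.92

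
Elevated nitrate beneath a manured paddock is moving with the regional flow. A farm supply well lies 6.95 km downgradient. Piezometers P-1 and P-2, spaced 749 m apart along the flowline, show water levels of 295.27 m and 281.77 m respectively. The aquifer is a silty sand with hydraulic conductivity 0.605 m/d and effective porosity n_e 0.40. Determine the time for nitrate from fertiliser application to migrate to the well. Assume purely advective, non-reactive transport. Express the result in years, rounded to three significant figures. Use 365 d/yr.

Hydraulic gradient i = (295.27 − 281.77) / 749 = 13.50 / 749 = 0.01802
Specific discharge q = 0.605 × 0.01802 = 0.01090 m/d
v_s = q/n_e = 0.01090/0.40 = 0.02726 m/d
L = 6.95 km = 6950 m
t = L / v = 6950 / 0.02726 = 254900 d
   = 254900 / 365 = 698 yr

698 years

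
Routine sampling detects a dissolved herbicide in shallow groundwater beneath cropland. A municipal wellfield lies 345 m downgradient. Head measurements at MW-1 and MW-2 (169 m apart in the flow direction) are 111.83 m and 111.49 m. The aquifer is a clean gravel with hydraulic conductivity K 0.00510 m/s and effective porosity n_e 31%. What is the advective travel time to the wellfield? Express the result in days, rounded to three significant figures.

Hydraulic gradient i = (111.83 − 111.49) / 169 = 0.34 / 169 = 0.002012
K = 0.00510 m/s × 86400 s/d = 440.6 m/d
Specific discharge q = 440.6 × 0.002012 = 0.8865 m/d
Average linear velocity = 0.8865 / 0.31 = 2.860 m/d
t = L / v = 345 / 2.860 = 120.6 d

121 days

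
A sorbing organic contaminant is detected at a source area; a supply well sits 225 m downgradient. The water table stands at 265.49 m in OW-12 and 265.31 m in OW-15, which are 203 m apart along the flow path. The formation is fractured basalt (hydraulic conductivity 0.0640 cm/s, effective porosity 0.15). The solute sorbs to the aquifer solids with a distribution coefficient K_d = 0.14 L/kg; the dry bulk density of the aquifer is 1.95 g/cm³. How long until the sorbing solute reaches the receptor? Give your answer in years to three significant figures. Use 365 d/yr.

5.32 years

Hydraulic gradient i = (265.49 − 265.31) / 203 = 0.18 / 203 = 8.867e-4
K = 0.0640 cm/s × 864 = 55.30 m/d
q = Ki = 55.30 × 8.867e-4 = 0.04903 m/d
v_s = q/n_e = 0.04903/0.15 = 0.3269 m/d
Retardation R = 1 + ρ_b·K_d/n = 1 + 1.95×0.14/0.15 = 2.820
Contaminant velocity v_c = v/R = 0.3269/2.820 = 0.1159 m/d
t = L/v_c = 225/0.1159 = 1941 d
   = 1941/365 = 5.32 yr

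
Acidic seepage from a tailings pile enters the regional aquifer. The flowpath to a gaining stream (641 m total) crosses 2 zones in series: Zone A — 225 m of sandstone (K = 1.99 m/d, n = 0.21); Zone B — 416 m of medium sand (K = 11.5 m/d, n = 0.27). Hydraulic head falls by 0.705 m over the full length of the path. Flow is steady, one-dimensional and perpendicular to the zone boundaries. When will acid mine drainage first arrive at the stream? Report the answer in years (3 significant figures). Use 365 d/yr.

Steady 1-D flow in series ⇒ the Darcy flux q is identical in every zone and the zone head losses add (resistances L/K in series).
Σ(L/K) = 225/1.99 + 416/11.5 = 113.1 + 36.17 = 149.2 d
q = ΔH / Σ(L/K) = 0.705 / 149.2 = 0.004724 m/d (same in every zone)
Zone A: v = q/n = 0.004724/0.21 = 0.02250 m/d → t_A = 225/0.02250 = 10000 d
Zone B: v = q/n = 0.004724/0.27 = 0.01750 m/d → t_B = 416/0.01750 = 23780 d
Total t = 10000 + 23780 = 33780 d
   = 33780 / 365 = 92.5 yr

92.5 years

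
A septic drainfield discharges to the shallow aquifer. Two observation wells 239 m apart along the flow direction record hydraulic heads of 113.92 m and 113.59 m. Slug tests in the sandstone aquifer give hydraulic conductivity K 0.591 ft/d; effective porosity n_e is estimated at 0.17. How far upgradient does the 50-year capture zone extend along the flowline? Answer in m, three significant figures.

Hydraulic gradient i = (113.92 − 113.59) / 239 = 0.33 / 239 = 0.001381
K = 0.591 ft/d × 0.3048 = 0.1801 m/d
Specific discharge q = 0.1801 × 0.001381 = 2.487e-4 m/d
v_s = q/n_e = 2.487e-4/0.17 = 0.001463 m/d
T = 50 yr × 365 = 18250 d
L = v × T = 0.001463 × 18250 = 26.70 m

26.7 m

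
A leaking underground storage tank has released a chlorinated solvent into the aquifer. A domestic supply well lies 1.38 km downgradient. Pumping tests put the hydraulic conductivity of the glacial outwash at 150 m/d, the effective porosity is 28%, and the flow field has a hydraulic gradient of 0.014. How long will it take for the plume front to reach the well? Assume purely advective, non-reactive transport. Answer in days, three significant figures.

184 days

Specific discharge q = 150 × 0.014 = 2.100 m/d
Seepage velocity v = q / n = 2.100 / 0.28 = 7.500 m/d
L = 1.38 km = 1380 m
t = L / v = 1380 / 7.500 = 184.0 d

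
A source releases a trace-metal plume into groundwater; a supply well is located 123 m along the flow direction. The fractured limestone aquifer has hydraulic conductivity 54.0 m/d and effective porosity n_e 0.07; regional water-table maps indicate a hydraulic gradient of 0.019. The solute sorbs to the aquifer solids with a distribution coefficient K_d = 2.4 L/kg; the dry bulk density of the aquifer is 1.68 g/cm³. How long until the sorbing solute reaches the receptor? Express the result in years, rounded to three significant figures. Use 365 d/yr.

1.35 years

q = Ki = 54.0 × 0.019 = 1.026 m/d
v_s = q/n_e = 1.026/0.07 = 14.66 m/d
Retardation R = 1 + ρ_b·K_d/n = 1 + 1.68×2.4/0.07 = 58.60
Contaminant velocity v_c = v/R = 14.66/58.60 = 0.2501 m/d
t = L/v_c = 123/0.2501 = 491.8 d
   = 491.8/365 = 1.35 yr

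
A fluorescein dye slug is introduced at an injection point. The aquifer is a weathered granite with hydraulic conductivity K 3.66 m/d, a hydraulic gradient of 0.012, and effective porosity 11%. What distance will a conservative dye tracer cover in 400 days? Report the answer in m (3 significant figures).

160 m

q = Ki = 3.66 × 0.012 = 0.04392 m/d
Seepage velocity v = q / n = 0.04392 / 0.11 = 0.3993 m/d
L = v × T = 0.3993 × 400 = 159.7 m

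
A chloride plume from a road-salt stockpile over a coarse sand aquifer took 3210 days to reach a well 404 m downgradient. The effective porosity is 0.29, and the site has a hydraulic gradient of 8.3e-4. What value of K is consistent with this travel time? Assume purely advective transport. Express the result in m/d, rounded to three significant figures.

44.0 m/d

v = L / t = 404 / 3210 = 0.1259 m/d
K = v · n / i = 0.1259 × 0.29 / 8.3e-4 = 44.0 m/d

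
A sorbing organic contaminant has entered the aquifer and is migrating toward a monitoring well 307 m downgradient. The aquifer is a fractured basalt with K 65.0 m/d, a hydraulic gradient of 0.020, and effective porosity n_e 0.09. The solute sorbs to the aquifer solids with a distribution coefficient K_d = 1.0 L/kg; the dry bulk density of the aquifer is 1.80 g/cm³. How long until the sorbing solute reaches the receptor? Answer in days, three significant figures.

446 days

Specific discharge q = 65.0 × 0.020 = 1.300 m/d
v = Ki/n = 65.0·0.020/0.09 = 14.44 m/d
Retardation R = 1 + ρ_b·K_d/n = 1 + 1.80×1.0/0.09 = 21.00
Contaminant velocity v_c = v/R = 14.44/21.00 = 0.6878 m/d
t = L/v_c = 307/0.6878 = 446.3 d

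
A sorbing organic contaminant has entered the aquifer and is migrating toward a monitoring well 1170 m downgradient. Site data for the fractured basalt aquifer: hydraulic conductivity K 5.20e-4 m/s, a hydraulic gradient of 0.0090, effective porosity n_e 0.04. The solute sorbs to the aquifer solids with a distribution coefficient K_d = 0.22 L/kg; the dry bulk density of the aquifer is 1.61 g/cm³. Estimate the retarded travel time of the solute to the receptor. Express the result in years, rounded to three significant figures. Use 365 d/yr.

K = 5.20e-4 m/s × 86400 s/d = 44.93 m/d
Specific discharge q = 44.93 × 0.0090 = 0.4044 m/d
v_s = q/n_e = 0.4044/0.04 = 10.11 m/d
Retardation R = 1 + ρ_b·K_d/n = 1 + 1.61×0.22/0.04 = 9.855
Contaminant velocity v_c = v/R = 10.11/9.855 = 1.026 m/d
t = L/v_c = 1170/1.026 = 1141 d
   = 1141/365 = 3.13 yr

3.13 years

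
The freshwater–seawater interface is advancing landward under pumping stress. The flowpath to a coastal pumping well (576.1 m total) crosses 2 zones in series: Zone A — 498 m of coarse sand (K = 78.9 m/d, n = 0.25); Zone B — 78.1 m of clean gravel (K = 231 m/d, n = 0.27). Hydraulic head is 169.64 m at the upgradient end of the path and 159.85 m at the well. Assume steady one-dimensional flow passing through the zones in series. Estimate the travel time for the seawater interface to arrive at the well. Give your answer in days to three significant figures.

Total head drop ΔH = 169.64 − 159.85 = 9.79 m
Steady 1-D flow in series ⇒ the Darcy flux q is identical in every zone and the zone head losses add (resistances L/K in series).
Σ(L/K) = 498/78.9 + 78.1/231 = 6.312 + 0.3381 = 6.650 d
q = ΔH / Σ(L/K) = 9.79 / 6.650 = 1.472 m/d (same in every zone)
Zone A: v = q/n = 1.472/0.25 = 5.889 m/d → t_A = 498/5.889 = 84.57 d
Zone B: v = q/n = 1.472/0.27 = 5.453 m/d → t_B = 78.1/5.453 = 14.32 d
Total t = 84.57 + 14.32 = 98.89 d

98.9 days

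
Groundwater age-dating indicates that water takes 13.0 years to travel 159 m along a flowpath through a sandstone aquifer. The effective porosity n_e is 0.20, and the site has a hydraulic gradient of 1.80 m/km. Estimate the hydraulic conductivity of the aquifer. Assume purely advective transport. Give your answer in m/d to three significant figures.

3.72 m/d

t = 13.0 years = 4745 d
v = L / t = 159 / 4745 = 0.03351 m/d
K = v · n / i = 0.03351 × 0.20 / 0.0018 = 3.72 m/d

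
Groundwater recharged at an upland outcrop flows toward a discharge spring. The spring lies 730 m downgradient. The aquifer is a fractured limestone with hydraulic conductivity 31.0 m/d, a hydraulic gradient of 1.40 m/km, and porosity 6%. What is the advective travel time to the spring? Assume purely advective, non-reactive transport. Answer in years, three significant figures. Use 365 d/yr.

2.76 years

q = Ki = 31.0 × 0.0014 = 0.04340 m/d
Average linear velocity = 0.04340 / 0.06 = 0.7233 m/d
t = L / v = 730 / 0.7233 = 1009 d
   = 1009 / 365 = 2.76 yr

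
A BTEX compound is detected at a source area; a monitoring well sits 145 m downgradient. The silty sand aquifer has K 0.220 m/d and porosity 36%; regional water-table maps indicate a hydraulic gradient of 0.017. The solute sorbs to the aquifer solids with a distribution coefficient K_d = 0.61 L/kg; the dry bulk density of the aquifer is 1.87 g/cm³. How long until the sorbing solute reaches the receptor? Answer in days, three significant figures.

q = Ki = 0.220 × 0.017 = 0.003740 m/d
v_s = q/n_e = 0.003740/0.36 = 0.01039 m/d
Retardation R = 1 + ρ_b·K_d/n = 1 + 1.87×0.61/0.36 = 4.169
Contaminant velocity v_c = v/R = 0.01039/4.169 = 0.002492 m/d
t = L/v_c = 145/0.002492 = 58180 d

58200 days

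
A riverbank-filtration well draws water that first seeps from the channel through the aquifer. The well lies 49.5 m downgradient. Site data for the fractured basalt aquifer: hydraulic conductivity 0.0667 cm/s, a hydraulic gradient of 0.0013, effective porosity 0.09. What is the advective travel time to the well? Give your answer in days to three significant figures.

59.5 days

K = 0.0667 cm/s × 864 = 57.63 m/d
q = Ki = 57.63 × 0.0013 = 0.07492 m/d
Average linear velocity = 0.07492 / 0.09 = 0.8324 m/d
t = L / v = 49.5 / 0.8324 = 59.47 d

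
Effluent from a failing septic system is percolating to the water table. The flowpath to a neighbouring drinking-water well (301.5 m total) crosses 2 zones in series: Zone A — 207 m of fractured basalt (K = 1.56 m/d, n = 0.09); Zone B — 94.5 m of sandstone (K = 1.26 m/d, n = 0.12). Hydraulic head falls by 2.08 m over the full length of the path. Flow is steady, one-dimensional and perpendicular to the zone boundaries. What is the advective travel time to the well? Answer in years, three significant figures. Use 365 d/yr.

8.20 years

Continuity: the same q passes through each zone, so ΔH = q·Σ(L_j/K_j) — the zones act as resistances in series.
Σ(L/K) = 207/1.56 + 94.5/1.26 = 132.7 + 75.00 = 207.7 d
q = ΔH / Σ(L/K) = 2.08 / 207.7 = 0.01001 m/d (same in every zone)
Zone A: v = q/n = 0.01001/0.09 = 0.1113 m/d → t_A = 207/0.1113 = 1860 d
Zone B: v = q/n = 0.01001/0.12 = 0.08346 m/d → t_B = 94.5/0.08346 = 1132 d
Total t = 1860 + 1132 = 2993 d
   = 2993 / 365 = 8.20 yr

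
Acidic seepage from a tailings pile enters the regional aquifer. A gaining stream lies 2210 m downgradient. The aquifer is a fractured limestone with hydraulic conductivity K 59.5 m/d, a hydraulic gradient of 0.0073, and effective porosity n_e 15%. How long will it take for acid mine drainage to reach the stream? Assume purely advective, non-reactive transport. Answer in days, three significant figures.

Darcy flux q = K·i = 59.5 × 0.0073 = 0.4344 m/d
v_s = q/n_e = 0.4344/0.15 = 2.896 m/d
t = L / v = 2210 / 2.896 = 763.2 d

763 days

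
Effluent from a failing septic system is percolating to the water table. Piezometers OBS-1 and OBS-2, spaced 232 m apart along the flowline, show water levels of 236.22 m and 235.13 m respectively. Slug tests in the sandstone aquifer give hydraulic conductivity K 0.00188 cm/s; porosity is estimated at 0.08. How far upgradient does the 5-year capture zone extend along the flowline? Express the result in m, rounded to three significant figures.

174 m

Hydraulic gradient i = (236.22 − 235.13) / 232 = 1.09 / 232 = 0.004698
K = 0.00188 cm/s × 864 = 1.624 m/d
q = Ki = 1.624 × 0.004698 = 0.007632 m/d
v_s = q/n_e = 0.007632/0.08 = 0.09539 m/d
T = 5 yr × 365 = 1825 d
L = v × T = 0.09539 × 1825 = 174.1 m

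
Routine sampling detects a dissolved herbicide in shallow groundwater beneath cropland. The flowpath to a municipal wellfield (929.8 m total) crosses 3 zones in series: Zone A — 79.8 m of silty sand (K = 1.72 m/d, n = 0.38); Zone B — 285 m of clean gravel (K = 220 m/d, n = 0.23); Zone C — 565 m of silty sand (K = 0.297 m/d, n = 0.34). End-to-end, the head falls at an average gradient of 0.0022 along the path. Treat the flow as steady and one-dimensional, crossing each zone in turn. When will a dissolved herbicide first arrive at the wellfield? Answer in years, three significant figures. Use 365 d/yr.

752 years

For zones in series the flux q is common to all zones; the equivalent conductivity is the harmonic (thickness-weighted) mean, K_eq = L_total / Σ(L_j/K_j).
Σ(L/K) = 79.8/1.72 + 285/220 + 565/0.297 = 46.40 + 1.295 + 1902 = 1950 d
K_eq = L_total / Σ(L/K) = 929.8 / 1950 = 0.4768 m/d
q = K_eq · i = 0.4768 × 0.0022 = 0.001049 m/d (same in every zone)
Zone A: v = q/n = 0.001049/0.38 = 0.002760 m/d → t_A = 79.8/0.002760 = 28910 d
Zone B: v = q/n = 0.001049/0.23 = 0.004561 m/d → t_B = 285/0.004561 = 62490 d
Zone C: v = q/n = 0.001049/0.34 = 0.003085 m/d → t_C = 565/0.003085 = 183100 d
Total t = 28910 + 62490 + 183100 = 274500 d
   = 274500 / 365 = 752 yr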